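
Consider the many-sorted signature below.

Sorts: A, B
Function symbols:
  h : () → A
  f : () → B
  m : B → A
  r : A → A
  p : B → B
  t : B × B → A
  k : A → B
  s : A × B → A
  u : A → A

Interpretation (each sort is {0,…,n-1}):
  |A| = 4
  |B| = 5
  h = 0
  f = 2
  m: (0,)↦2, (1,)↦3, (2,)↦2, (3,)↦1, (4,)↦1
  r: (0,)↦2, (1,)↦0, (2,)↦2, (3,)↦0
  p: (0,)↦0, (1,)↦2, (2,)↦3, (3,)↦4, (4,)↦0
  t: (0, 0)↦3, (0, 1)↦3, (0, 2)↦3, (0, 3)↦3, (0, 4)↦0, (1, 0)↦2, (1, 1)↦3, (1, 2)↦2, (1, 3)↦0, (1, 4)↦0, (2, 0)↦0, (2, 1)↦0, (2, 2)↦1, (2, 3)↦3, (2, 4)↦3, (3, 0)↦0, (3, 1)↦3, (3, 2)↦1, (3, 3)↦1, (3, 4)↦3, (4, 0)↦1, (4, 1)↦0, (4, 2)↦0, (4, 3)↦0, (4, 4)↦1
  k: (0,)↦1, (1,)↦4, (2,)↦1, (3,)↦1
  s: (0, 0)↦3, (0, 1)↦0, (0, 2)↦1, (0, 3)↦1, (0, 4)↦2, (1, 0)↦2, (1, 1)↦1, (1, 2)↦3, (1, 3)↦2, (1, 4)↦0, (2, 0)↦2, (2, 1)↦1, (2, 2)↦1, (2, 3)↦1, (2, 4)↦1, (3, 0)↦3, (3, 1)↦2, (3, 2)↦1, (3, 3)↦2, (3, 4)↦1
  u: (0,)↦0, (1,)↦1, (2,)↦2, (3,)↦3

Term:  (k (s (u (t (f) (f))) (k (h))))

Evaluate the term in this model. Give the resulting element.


value = 4

  f = 2
  f = 2
  (t (f) (f)) = t(2, 2) = 1
  (u (t (f) (f))) = u(1,) = 1
  h = 0
  (k (h)) = k(0,) = 1
  (s (u (t (f) (f))) (k (h))) = s(1, 1) = 1
  (k (s (u (t (f) (f))) (k (h)))) = k(1,) = 4


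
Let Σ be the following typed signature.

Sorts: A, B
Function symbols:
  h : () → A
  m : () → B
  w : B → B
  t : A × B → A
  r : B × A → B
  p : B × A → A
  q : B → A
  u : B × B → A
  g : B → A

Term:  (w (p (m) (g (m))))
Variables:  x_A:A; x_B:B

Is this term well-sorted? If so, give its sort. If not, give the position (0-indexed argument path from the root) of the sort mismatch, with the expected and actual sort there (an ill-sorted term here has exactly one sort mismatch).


ill-sorted at position [0]: expected B, got A

    (m) : B
      (m) : B
    (g (m)) : A
  (p (m) (g (m))) : A
(w (p (m) (g (m)))) : ✗ arg 0 at [0] has sort A, expected B


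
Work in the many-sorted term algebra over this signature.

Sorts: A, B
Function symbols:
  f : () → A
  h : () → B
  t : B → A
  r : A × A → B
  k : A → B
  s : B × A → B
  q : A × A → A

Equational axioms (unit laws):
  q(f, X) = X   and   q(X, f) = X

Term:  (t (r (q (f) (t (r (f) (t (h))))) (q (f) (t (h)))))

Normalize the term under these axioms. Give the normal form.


normal form = (t (r (t (r (f) (t (h)))) (t (h))))

1. (t (r (q (f) (t (r (f) (t (h))))) (q (f) (t (h)))))  →  (t (r (t (r (f) (t (h)))) (q (f) (t (h)))))
2. (t (r (t (r (f) (t (h)))) (q (f) (t (h)))))  →  (t (r (t (r (f) (t (h)))) (t (h))))


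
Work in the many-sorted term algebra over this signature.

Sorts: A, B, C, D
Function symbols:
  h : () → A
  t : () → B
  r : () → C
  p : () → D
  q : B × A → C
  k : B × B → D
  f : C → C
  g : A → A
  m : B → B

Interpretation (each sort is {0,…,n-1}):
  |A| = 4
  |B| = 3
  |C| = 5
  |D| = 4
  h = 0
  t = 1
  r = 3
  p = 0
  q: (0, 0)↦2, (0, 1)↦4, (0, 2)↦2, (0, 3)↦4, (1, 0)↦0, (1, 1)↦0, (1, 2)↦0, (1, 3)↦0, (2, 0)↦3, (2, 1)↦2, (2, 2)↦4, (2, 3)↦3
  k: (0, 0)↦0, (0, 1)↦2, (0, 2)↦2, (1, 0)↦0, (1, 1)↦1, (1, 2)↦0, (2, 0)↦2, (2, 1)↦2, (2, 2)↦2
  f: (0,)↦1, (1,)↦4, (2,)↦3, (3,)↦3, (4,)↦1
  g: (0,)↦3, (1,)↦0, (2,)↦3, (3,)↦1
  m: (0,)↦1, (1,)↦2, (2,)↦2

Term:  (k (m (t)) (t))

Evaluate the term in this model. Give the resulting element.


  t = 1
  (m (t)) = m(1,) = 2
  t = 1
  (k (m (t)) (t)) = k(2, 1) = 2

value = 2


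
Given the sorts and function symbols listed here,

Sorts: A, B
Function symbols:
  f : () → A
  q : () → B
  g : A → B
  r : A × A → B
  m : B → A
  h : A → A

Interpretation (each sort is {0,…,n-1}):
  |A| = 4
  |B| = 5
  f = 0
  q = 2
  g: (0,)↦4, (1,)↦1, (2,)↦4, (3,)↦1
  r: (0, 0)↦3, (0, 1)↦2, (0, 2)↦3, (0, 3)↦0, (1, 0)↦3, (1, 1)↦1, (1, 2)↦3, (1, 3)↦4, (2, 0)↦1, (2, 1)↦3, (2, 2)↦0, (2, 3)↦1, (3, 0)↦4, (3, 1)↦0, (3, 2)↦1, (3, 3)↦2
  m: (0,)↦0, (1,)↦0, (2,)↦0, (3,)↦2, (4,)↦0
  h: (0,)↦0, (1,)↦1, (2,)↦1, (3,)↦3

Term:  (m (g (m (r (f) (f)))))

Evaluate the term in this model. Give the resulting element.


value = 0

  f = 0
  f = 0
  (r (f) (f)) = r(0, 0) = 3
  (m (r (f) (f))) = m(3,) = 2
  (g (m (r (f) (f)))) = g(2,) = 4
  (m (g (m (r (f) (f))))) = m(4,) = 0


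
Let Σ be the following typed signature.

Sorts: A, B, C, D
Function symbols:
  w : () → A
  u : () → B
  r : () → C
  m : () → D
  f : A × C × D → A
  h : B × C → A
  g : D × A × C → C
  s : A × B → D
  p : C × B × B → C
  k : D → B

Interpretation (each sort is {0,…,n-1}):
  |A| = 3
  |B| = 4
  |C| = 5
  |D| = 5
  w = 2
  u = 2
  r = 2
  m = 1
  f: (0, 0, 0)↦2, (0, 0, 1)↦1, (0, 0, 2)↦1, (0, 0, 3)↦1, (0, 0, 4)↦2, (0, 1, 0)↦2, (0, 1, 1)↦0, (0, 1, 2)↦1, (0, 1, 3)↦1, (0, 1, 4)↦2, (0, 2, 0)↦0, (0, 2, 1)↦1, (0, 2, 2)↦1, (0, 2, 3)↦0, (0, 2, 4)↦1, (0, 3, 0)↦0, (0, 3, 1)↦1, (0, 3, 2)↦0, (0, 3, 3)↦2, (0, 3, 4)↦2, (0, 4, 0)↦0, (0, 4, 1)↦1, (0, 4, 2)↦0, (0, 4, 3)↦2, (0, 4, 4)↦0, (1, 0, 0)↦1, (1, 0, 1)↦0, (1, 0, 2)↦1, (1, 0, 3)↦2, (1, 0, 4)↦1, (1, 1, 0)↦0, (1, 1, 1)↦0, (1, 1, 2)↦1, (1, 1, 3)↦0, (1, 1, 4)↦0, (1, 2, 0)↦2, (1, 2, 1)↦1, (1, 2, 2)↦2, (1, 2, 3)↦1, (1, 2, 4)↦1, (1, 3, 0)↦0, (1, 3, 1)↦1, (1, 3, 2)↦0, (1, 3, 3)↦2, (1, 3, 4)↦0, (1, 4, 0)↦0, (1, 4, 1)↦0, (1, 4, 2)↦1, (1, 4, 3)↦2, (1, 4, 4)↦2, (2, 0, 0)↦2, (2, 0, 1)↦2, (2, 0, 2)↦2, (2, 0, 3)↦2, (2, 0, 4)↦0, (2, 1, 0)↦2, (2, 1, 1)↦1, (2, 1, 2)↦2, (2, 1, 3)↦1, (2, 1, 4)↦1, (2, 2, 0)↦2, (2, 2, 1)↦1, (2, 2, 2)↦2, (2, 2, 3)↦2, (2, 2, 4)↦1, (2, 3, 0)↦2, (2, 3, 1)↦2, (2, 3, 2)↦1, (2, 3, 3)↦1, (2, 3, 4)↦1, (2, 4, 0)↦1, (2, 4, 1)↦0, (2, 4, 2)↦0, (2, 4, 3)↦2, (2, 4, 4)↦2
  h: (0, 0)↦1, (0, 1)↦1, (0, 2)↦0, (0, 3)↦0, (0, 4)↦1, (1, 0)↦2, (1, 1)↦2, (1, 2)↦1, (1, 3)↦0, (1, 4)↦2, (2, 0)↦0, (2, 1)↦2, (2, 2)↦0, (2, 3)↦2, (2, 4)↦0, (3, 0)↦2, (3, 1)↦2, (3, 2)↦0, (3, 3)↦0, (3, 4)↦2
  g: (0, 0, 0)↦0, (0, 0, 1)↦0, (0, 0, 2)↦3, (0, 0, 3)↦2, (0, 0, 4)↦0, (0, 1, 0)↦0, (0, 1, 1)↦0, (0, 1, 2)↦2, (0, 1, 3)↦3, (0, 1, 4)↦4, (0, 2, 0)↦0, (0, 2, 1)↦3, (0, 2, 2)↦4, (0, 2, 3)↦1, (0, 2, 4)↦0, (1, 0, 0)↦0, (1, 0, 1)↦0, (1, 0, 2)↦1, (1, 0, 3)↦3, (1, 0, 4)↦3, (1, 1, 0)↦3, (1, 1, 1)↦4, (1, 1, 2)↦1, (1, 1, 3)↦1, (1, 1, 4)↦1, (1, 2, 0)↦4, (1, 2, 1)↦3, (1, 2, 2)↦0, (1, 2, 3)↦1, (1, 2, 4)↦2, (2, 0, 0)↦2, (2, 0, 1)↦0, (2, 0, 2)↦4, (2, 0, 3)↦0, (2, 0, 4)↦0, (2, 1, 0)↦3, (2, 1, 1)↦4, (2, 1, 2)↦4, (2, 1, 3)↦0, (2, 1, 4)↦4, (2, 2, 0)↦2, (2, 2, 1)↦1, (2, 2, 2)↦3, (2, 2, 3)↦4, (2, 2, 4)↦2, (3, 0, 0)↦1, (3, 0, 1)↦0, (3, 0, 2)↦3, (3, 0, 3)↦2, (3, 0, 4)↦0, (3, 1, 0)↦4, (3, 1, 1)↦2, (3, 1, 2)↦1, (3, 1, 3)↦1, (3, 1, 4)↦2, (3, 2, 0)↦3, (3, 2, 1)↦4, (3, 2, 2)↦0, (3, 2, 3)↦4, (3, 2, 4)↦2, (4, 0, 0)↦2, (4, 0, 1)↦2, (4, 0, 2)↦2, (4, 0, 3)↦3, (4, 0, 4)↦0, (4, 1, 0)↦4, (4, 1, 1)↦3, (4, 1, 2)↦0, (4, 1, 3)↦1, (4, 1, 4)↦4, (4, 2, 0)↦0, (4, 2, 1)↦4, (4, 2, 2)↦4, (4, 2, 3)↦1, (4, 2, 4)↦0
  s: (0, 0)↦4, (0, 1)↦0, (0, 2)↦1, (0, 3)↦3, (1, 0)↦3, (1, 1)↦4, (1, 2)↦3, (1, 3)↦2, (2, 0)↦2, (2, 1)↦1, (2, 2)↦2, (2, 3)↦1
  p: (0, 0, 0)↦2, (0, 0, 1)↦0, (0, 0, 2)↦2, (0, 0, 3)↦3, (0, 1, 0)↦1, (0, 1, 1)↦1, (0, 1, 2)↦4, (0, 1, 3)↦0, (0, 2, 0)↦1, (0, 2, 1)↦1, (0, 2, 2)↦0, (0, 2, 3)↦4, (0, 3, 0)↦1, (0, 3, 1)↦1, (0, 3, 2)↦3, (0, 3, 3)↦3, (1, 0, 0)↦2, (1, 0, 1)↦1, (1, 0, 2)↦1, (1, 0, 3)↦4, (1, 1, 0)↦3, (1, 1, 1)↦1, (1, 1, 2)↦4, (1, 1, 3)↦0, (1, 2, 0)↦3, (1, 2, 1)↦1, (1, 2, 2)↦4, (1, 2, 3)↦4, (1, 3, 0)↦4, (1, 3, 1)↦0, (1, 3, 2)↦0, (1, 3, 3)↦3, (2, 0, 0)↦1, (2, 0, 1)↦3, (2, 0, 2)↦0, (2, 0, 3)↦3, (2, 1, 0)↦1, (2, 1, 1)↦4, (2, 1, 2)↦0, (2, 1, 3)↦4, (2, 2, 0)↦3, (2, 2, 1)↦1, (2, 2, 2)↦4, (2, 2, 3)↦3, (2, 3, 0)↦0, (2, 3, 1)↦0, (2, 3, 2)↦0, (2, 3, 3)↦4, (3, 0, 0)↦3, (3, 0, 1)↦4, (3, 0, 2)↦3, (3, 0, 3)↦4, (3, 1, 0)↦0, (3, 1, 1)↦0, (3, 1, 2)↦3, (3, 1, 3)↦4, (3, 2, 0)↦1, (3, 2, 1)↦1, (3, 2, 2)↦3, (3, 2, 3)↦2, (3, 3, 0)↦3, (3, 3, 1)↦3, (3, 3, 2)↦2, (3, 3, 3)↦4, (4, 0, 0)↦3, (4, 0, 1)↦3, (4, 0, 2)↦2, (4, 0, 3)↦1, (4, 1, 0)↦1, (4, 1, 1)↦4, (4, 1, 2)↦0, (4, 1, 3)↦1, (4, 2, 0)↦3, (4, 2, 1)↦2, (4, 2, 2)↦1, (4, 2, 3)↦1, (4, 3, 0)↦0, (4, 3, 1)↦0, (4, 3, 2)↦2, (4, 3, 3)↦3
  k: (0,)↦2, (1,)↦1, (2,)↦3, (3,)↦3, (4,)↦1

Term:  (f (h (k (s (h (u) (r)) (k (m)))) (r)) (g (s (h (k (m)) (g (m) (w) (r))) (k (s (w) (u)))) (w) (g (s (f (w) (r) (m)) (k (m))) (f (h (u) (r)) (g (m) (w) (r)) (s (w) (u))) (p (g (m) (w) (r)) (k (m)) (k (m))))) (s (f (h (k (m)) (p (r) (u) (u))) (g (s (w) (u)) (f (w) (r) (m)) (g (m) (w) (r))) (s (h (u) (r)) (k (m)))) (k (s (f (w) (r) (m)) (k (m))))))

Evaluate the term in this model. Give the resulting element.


  u = 2
  r = 2
  (h (u) (r)) = h(2, 2) = 0
  m = 1
  (k (m)) = k(1,) = 1
  (s (h (u) (r)) (k (m))) = s(0, 1) = 0
  (k (s (h (u) (r)) (k (m)))) = k(0,) = 2
  r = 2
  (h (k (s (h (u) (r)) (k (m)))) (r)) = h(2, 2) = 0
  m = 1
  (k (m)) = k(1,) = 1
  m = 1
  w = 2
  r = 2
  (g (m) (w) (r)) = g(1, 2, 2) = 0
  (h (k (m)) (g (m) (w) (r))) = h(1, 0) = 2
  w = 2
  u = 2
  (s (w) (u)) = s(2, 2) = 2
  (k (s (w) (u))) = k(2,) = 3
  (s (h (k (m)) (g (m) (w) (r))) (k (s (w) (u)))) = s(2, 3) = 1
  w = 2
  w = 2
  r = 2
  m = 1
  (f (w) (r) (m)) = f(2, 2, 1) = 1
  m = 1
  (k (m)) = k(1,) = 1
  (s (f (w) (r) (m)) (k (m))) = s(1, 1) = 4
  u = 2
  r = 2
  (h (u) (r)) = h(2, 2) = 0
  m = 1
  w = 2
  r = 2
  (g (m) (w) (r)) = g(1, 2, 2) = 0
  w = 2
  u = 2
  (s (w) (u)) = s(2, 2) = 2
  (f (h (u) (r)) (g (m) (w) (r)) (s (w) (u))) = f(0, 0, 2) = 1
  m = 1
  w = 2
  r = 2
  (g (m) (w) (r)) = g(1, 2, 2) = 0
  m = 1
  (k (m)) = k(1,) = 1
  m = 1
  (k (m)) = k(1,) = 1
  (p (g (m) (w) (r)) (k (m)) (k (m))) = p(0, 1, 1) = 1
  (g (s (f (w) (r) (m)) (k (m))) (f (h (u) (r)) (g (m) (w) (r)) (s (w) (u))) (p (g (m) (w) (r)) (k (m)) (k (m)))) = g(4, 1, 1) = 3
  (g (s (h (k (m)) (g (m) (w) (r))) (k (s (w) (u)))) (w) (g (s (f (w) (r) (m)) (k (m))) (f (h (u) (r)) (g (m) (w) (r)) (s (w) (u))) (p (g (m) (w) (r)) (k (m)) (k (m))))) = g(1, 2, 3) = 1
  m = 1
  (k (m)) = k(1,) = 1
  r = 2
  u = 2
  u = 2
  (p (r) (u) (u)) = p(2, 2, 2) = 4
  (h (k (m)) (p (r) (u) (u))) = h(1, 4) = 2
  w = 2
  u = 2
  (s (w) (u)) = s(2, 2) = 2
  w = 2
  r = 2
  m = 1
  (f (w) (r) (m)) = f(2, 2, 1) = 1
  m = 1
  w = 2
  r = 2
  (g (m) (w) (r)) = g(1, 2, 2) = 0
  (g (s (w) (u)) (f (w) (r) (m)) (g (m) (w) (r))) = g(2, 1, 0) = 3
  u = 2
  r = 2
  (h (u) (r)) = h(2, 2) = 0
  m = 1
  (k (m)) = k(1,) = 1
  (s (h (u) (r)) (k (m))) = s(0, 1) = 0
  (f (h (k (m)) (p (r) (u) (u))) (g (s (w) (u)) (f (w) (r) (m)) (g (m) (w) (r))) (s (h (u) (r)) (k (m)))) = f(2, 3, 0) = 2
  w = 2
  r = 2
  m = 1
  (f (w) (r) (m)) = f(2, 2, 1) = 1
  m = 1
  (k (m)) = k(1,) = 1
  (s (f (w) (r) (m)) (k (m))) = s(1, 1) = 4
  (k (s (f (w) (r) (m)) (k (m)))) = k(4,) = 1
  (s (f (h (k (m)) (p (r) (u) (u))) (g (s (w) (u)) (f (w) (r) (m)) (g (m) (w) (r))) (s (h (u) (r)) (k (m)))) (k (s (f (w) (r) (m)) (k (m))))) = s(2, 1) = 1
  (f (h (k (s (h (u) (r)) (k (m)))) (r)) (g (s (h (k (m)) (g (m) (w) (r))) (k (s (w) (u)))) (w) (g (s (f (w) (r) (m)) (k (m))) (f (h (u) (r)) (g (m) (w) (r)) (s (w) (u))) (p (g (m) (w) (r)) (k (m)) (k (m))))) (s (f (h (k (m)) (p (r) (u) (u))) (g (s (w) (u)) (f (w) (r) (m)) (g (m) (w) (r))) (s (h (u) (r)) (k (m)))) (k (s (f (w) (r) (m)) (k (m)))))) = f(0, 1, 1) = 0

value = 0


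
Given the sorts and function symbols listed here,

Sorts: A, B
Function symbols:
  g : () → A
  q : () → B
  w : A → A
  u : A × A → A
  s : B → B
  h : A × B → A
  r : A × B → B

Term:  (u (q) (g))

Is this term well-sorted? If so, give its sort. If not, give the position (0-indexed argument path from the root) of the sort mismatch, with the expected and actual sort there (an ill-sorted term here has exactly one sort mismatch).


ill-sorted at position [0]: expected A, got B

  (q) : B
  (g) : A
(u (q) (g)) : ✗ arg 0 at [0] has sort B, expected A


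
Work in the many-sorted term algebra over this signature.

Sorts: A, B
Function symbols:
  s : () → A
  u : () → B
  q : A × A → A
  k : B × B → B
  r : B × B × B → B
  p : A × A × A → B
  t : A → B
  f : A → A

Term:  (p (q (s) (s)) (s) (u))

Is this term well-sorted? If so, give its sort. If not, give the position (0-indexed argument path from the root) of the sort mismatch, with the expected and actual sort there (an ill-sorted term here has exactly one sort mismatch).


    (s) : A
    (s) : A
  (q (s) (s)) : A
  (s) : A
  (u) : B
(p (q (s) (s)) (s) (u)) : ✗ arg 2 at [2] has sort B, expected A

ill-sorted at position [2]: expected A, got B


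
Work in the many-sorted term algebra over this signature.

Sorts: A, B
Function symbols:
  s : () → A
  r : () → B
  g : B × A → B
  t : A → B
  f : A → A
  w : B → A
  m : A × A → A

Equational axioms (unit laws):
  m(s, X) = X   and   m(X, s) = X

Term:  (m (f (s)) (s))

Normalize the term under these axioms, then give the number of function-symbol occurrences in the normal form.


size = 2

1. (m (f (s)) (s))  →  (f (s))
normal form: (f (s))


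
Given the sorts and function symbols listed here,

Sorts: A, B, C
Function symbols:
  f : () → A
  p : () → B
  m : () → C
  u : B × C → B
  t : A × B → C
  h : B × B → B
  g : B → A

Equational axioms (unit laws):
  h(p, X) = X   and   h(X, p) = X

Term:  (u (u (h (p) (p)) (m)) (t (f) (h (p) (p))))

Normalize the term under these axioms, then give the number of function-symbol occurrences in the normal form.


size = 7

1. (u (u (h (p) (p)) (m)) (t (f) (h (p) (p))))  →  (u (u (p) (m)) (t (f) (h (p) (p))))
2. (u (u (p) (m)) (t (f) (h (p) (p))))  →  (u (u (p) (m)) (t (f) (p)))
normal form: (u (u (p) (m)) (t (f) (p)))


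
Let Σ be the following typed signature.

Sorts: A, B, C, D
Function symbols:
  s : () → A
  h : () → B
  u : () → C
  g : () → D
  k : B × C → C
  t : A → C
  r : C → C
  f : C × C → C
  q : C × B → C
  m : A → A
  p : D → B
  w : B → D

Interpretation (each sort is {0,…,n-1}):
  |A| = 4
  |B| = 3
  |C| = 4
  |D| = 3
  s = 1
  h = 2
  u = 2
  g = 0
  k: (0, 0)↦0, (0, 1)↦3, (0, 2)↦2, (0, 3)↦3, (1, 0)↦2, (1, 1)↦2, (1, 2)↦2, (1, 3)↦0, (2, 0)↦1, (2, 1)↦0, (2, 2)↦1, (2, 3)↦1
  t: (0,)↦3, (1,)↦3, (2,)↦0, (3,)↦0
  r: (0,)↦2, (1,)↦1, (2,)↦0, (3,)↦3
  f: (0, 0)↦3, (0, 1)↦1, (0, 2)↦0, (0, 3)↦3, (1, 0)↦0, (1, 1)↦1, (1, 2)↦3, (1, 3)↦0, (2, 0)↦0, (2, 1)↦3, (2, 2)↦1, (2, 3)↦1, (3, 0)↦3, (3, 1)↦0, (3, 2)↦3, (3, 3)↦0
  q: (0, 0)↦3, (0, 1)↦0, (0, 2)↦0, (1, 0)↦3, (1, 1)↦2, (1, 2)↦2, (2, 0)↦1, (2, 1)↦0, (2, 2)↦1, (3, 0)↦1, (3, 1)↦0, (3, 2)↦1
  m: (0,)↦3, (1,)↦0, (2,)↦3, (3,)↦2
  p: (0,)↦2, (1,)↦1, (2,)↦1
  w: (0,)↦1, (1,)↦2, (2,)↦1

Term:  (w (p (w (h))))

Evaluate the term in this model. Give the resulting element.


value = 2

  h = 2
  (w (h)) = w(2,) = 1
  (p (w (h))) = p(1,) = 1
  (w (p (w (h)))) = w(1,) = 2


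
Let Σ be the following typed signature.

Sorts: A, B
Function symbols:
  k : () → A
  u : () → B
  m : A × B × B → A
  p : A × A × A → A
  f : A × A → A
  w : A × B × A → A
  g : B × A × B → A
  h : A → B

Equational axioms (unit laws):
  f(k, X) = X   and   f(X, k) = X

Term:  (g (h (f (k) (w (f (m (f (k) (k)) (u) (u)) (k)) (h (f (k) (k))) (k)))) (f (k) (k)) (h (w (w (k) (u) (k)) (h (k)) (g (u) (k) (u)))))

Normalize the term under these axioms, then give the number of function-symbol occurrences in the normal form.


size = 23

1. (g (h (f (k) (w (f (m (f (k) (k)) (u) (u)) (k)) (h (f (k) (k))) (k)))) (f (k) (k)) (h (w (w (k) (u) (k)) (h (k)) (g (u) (k) (u)))))  →  (g (h (w (f (m (f (k) (k)) (u) (u)) (k)) (h (f (k) (k))) (k))) (f (k) (k)) (h (w (w (k) (u) (k)) (h (k)) (g (u) (k) (u)))))
2. (g (h (w (f (m (f (k) (k)) (u) (u)) (k)) (h (f (k) (k))) (k))) (f (k) (k)) (h (w (w (k) (u) (k)) (h (k)) (g (u) (k) (u)))))  →  (g (h (w (m (f (k) (k)) (u) (u)) (h (f (k) (k))) (k))) (f (k) (k)) (h (w (w (k) (u) (k)) (h (k)) (g (u) (k) (u)))))
3. (g (h (w (m (f (k) (k)) (u) (u)) (h (f (k) (k))) (k))) (f (k) (k)) (h (w (w (k) (u) (k)) (h (k)) (g (u) (k) (u)))))  →  (g (h (w (m (k) (u) (u)) (h (f (k) (k))) (k))) (f (k) (k)) (h (w (w (k) (u) (k)) (h (k)) (g (u) (k) (u)))))
4. (g (h (w (m (k) (u) (u)) (h (f (k) (k))) (k))) (f (k) (k)) (h (w (w (k) (u) (k)) (h (k)) (g (u) (k) (u)))))  →  (g (h (w (m (k) (u) (u)) (h (k)) (k))) (f (k) (k)) (h (w (w (k) (u) (k)) (h (k)) (g (u) (k) (u)))))
5. (g (h (w (m (k) (u) (u)) (h (k)) (k))) (f (k) (k)) (h (w (w (k) (u) (k)) (h (k)) (g (u) (k) (u)))))  →  (g (h (w (m (k) (u) (u)) (h (k)) (k))) (k) (h (w (w (k) (u) (k)) (h (k)) (g (u) (k) (u)))))
normal form: (g (h (w (m (k) (u) (u)) (h (k)) (k))) (k) (h (w (w (k) (u) (k)) (h (k)) (g (u) (k) (u)))))


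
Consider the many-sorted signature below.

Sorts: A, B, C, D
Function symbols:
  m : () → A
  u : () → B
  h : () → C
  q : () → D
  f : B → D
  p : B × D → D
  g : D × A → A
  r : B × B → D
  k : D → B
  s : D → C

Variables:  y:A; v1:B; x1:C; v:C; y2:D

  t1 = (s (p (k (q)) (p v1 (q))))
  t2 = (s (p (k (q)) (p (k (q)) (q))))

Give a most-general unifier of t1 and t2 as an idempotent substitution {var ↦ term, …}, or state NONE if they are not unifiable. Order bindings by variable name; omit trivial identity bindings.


{v1 ↦ (k (q))}


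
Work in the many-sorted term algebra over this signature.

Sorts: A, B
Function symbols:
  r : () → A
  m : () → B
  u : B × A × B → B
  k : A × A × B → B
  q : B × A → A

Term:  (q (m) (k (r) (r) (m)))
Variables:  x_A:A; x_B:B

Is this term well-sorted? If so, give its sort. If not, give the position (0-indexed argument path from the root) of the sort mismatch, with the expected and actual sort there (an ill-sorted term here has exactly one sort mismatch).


  (m) : B
    (r) : A
    (r) : A
    (m) : B
  (k (r) (r) (m)) : B
(q (m) (k (r) (r) (m))) : ✗ arg 1 at [1] has sort B, expected A

ill-sorted at position [1]: expected A, got B


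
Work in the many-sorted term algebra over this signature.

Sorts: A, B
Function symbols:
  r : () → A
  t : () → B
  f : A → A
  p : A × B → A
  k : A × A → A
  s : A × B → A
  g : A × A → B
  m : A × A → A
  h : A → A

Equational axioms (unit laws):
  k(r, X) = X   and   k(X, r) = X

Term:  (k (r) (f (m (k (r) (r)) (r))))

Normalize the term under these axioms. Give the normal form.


normal form = (f (m (r) (r)))

1. (k (r) (f (m (k (r) (r)) (r))))  →  (f (m (k (r) (r)) (r)))
2. (f (m (k (r) (r)) (r)))  →  (f (m (r) (r)))


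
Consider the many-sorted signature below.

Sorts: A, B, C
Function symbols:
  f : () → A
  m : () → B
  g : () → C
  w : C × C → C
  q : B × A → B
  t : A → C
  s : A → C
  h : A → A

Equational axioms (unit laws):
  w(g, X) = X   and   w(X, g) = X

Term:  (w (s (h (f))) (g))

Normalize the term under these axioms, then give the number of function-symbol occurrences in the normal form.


1. (w (s (h (f))) (g))  →  (s (h (f)))
normal form: (s (h (f)))

size = 3


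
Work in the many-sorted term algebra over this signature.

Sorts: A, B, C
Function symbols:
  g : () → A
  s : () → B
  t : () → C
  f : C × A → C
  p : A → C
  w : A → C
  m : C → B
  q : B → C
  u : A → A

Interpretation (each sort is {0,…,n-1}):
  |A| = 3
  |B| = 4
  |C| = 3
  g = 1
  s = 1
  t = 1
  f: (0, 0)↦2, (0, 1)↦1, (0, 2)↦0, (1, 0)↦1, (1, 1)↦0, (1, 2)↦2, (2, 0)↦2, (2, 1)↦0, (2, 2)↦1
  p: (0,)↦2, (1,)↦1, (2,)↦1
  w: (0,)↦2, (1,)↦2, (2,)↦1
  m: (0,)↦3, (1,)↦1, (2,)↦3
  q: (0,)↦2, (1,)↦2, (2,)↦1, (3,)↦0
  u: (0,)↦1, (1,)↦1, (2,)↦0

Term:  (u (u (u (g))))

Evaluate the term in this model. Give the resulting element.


value = 1

  g = 1
  (u (g)) = u(1,) = 1
  (u (u (g))) = u(1,) = 1
  (u (u (u (g)))) = u(1,) = 1


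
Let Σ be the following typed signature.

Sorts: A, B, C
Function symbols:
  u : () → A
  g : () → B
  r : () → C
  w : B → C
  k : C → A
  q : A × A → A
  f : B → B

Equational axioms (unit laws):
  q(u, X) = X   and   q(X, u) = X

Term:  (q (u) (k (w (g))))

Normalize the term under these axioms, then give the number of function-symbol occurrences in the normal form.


size = 3

1. (q (u) (k (w (g))))  →  (k (w (g)))
normal form: (k (w (g)))


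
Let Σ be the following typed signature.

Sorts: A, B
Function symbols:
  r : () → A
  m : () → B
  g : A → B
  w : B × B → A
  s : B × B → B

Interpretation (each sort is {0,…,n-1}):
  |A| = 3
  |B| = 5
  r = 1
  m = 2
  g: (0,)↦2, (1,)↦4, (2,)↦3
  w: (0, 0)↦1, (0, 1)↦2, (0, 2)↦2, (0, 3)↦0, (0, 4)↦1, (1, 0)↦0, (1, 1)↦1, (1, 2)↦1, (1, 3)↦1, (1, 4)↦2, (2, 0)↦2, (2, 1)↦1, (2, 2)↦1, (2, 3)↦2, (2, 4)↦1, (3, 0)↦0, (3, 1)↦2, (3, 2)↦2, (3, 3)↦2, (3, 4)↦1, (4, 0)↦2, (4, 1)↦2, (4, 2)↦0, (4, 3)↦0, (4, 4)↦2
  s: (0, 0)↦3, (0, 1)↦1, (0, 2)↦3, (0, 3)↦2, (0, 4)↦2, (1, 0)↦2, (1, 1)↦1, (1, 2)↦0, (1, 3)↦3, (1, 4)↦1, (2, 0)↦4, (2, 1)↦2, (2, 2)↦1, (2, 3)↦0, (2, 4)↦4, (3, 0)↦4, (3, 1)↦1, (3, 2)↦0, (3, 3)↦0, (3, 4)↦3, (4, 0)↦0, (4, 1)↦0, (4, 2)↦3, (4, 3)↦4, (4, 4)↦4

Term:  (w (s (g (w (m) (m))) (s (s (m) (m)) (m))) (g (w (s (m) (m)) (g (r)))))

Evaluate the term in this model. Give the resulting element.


  m = 2
  m = 2
  (w (m) (m)) = w(2, 2) = 1
  (g (w (m) (m))) = g(1,) = 4
  m = 2
  m = 2
  (s (m) (m)) = s(2, 2) = 1
  m = 2
  (s (s (m) (m)) (m)) = s(1, 2) = 0
  (s (g (w (m) (m))) (s (s (m) (m)) (m))) = s(4, 0) = 0
  m = 2
  m = 2
  (s (m) (m)) = s(2, 2) = 1
  r = 1
  (g (r)) = g(1,) = 4
  (w (s (m) (m)) (g (r))) = w(1, 4) = 2
  (g (w (s (m) (m)) (g (r)))) = g(2,) = 3
  (w (s (g (w (m) (m))) (s (s (m) (m)) (m))) (g (w (s (m) (m)) (g (r))))) = w(0, 3) = 0

value = 0


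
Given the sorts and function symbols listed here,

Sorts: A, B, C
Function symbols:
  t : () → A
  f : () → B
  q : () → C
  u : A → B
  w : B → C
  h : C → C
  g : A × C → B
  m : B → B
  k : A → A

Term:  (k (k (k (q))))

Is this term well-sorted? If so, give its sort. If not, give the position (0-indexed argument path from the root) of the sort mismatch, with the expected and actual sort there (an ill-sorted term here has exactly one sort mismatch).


      (q) : C
    (k (q)) : ✗ arg 0 at [0, 0, 0] has sort C, expected A

ill-sorted at position [0, 0, 0]: expected A, got C


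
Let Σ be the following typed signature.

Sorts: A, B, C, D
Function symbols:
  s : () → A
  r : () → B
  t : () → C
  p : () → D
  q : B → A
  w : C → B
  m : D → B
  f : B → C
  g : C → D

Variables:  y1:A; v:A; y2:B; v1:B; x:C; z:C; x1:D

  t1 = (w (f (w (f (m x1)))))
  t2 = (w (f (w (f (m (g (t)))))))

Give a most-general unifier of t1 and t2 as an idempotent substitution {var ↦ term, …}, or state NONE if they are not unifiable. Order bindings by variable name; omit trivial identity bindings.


{x1 ↦ (g (t))}


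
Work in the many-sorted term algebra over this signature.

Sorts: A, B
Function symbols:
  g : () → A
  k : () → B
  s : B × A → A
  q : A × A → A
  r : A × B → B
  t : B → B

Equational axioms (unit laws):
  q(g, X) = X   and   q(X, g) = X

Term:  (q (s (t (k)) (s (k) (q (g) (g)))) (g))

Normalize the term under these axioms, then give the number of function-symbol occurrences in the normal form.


1. (q (s (t (k)) (s (k) (q (g) (g)))) (g))  →  (s (t (k)) (s (k) (q (g) (g))))
2. (s (t (k)) (s (k) (q (g) (g))))  →  (s (t (k)) (s (k) (g)))
normal form: (s (t (k)) (s (k) (g)))

size = 6


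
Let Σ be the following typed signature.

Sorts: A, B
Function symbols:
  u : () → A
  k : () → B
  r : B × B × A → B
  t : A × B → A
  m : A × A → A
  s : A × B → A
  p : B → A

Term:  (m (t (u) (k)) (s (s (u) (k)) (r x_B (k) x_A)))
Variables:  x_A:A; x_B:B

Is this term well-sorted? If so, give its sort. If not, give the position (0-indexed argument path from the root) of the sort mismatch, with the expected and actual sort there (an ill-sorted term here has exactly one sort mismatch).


    (u) : A
    (k) : B
  (t (u) (k)) : A
      (u) : A
      (k) : B
    (s (u) (k)) : A
      x_B : B
      (k) : B
      x_A : A
    (r x_B (k) x_A) : B
  (s (s (u) (k)) (r x_B (k) x_A)) : A
(m (t (u) (k)) (s (s (u) (k)) (r x_B (k) x_A))) : A

well-sorted; sort = A


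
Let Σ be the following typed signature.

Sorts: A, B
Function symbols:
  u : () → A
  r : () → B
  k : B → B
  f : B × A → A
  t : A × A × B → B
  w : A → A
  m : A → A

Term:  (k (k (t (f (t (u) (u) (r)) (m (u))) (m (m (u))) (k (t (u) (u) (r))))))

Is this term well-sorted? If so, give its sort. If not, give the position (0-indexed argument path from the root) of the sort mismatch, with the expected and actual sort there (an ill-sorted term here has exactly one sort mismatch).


well-sorted; sort = B

          (u) : A
          (u) : A
          (r) : B
        (t (u) (u) (r)) : B
          (u) : A
        (m (u)) : A
      (f (t (u) (u) (r)) (m (u))) : A
          (u) : A
        (m (u)) : A
      (m (m (u))) : A
          (u) : A
          (u) : A
          (r) : B
        (t (u) (u) (r)) : B
      (k (t (u) (u) (r))) : B
    (t (f (t (u) (u) (r)) (m (u))) (m (m (u))) (k (t (u) (u) (r)))) : B
  (k (t (f (t (u) (u) (r)) (m (u))) (m (m (u))) (k (t (u) (u) (r))))) : B
(k (k (t (f (t (u) (u) (r)) (m (u))) (m (m (u))) (k (t (u) (u) (r)))))) : B


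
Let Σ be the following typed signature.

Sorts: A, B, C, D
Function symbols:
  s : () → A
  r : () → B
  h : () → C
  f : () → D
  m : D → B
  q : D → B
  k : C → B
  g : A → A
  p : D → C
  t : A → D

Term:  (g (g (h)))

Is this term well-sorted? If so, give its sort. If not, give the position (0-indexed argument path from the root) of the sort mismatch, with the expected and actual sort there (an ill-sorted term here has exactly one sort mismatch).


    (h) : C
  (g (h)) : ✗ arg 0 at [0, 0] has sort C, expected A

ill-sorted at position [0, 0]: expected A, got C


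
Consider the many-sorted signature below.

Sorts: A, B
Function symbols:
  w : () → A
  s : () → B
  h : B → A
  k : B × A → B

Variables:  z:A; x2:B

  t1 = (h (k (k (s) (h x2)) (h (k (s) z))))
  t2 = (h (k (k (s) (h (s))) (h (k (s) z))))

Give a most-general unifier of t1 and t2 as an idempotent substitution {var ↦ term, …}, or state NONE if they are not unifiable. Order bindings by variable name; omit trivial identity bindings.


{x2 ↦ (s)}


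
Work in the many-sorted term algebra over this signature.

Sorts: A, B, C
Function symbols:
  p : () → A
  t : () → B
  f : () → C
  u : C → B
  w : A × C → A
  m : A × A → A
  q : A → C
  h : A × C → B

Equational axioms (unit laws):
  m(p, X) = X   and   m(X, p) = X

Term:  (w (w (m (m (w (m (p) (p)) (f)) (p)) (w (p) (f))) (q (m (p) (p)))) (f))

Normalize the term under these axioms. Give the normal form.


1. (w (w (m (m (w (m (p) (p)) (f)) (p)) (w (p) (f))) (q (m (p) (p)))) (f))  →  (w (w (m (w (m (p) (p)) (f)) (w (p) (f))) (q (m (p) (p)))) (f))
2. (w (w (m (w (m (p) (p)) (f)) (w (p) (f))) (q (m (p) (p)))) (f))  →  (w (w (m (w (p) (f)) (w (p) (f))) (q (m (p) (p)))) (f))
3. (w (w (m (w (p) (f)) (w (p) (f))) (q (m (p) (p)))) (f))  →  (w (w (m (w (p) (f)) (w (p) (f))) (q (p))) (f))

normal form = (w (w (m (w (p) (f)) (w (p) (f))) (q (p))) (f))


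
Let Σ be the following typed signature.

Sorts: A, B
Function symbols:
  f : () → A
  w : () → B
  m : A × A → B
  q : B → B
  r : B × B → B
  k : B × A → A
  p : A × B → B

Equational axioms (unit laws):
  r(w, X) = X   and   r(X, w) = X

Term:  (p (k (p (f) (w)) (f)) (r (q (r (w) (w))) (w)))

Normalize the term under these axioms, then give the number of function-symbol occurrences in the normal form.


size = 8

1. (p (k (p (f) (w)) (f)) (r (q (r (w) (w))) (w)))  →  (p (k (p (f) (w)) (f)) (q (r (w) (w))))
2. (p (k (p (f) (w)) (f)) (q (r (w) (w))))  →  (p (k (p (f) (w)) (f)) (q (w)))
normal form: (p (k (p (f) (w)) (f)) (q (w)))


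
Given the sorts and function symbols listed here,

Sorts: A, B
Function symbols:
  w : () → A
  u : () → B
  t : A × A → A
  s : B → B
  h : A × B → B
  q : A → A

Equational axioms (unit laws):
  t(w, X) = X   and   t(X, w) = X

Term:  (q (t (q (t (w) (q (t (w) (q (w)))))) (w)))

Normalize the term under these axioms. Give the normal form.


normal form = (q (q (q (q (w)))))

1. (q (t (q (t (w) (q (t (w) (q (w)))))) (w)))  →  (q (q (t (w) (q (t (w) (q (w)))))))
2. (q (q (t (w) (q (t (w) (q (w)))))))  →  (q (q (q (t (w) (q (w))))))
3. (q (q (q (t (w) (q (w))))))  →  (q (q (q (q (w)))))


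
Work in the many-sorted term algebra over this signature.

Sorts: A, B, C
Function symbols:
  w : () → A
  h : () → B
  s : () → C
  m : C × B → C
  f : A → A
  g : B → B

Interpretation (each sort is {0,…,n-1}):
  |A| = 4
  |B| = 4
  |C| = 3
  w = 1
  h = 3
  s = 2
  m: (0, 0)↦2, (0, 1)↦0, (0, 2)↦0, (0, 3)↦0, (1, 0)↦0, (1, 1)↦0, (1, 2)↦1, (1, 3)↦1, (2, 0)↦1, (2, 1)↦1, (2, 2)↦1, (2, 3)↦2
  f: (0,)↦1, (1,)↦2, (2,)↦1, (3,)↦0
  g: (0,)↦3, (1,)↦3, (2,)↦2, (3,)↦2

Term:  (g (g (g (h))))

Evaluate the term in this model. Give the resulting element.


value = 2

  h = 3
  (g (h)) = g(3,) = 2
  (g (g (h))) = g(2,) = 2
  (g (g (g (h)))) = g(2,) = 2


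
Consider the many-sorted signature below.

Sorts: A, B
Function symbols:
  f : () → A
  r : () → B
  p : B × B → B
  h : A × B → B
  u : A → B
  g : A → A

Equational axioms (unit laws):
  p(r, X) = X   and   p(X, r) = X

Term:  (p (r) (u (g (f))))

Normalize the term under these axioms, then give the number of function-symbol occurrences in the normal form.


1. (p (r) (u (g (f))))  →  (u (g (f)))
normal form: (u (g (f)))

size = 3


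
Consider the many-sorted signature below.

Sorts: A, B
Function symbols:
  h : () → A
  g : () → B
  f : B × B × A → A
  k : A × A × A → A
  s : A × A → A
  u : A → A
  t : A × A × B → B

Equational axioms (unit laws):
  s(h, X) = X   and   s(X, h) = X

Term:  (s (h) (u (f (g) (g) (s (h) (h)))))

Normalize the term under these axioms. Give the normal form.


1. (s (h) (u (f (g) (g) (s (h) (h)))))  →  (u (f (g) (g) (s (h) (h))))
2. (u (f (g) (g) (s (h) (h))))  →  (u (f (g) (g) (h)))

normal form = (u (f (g) (g) (h)))


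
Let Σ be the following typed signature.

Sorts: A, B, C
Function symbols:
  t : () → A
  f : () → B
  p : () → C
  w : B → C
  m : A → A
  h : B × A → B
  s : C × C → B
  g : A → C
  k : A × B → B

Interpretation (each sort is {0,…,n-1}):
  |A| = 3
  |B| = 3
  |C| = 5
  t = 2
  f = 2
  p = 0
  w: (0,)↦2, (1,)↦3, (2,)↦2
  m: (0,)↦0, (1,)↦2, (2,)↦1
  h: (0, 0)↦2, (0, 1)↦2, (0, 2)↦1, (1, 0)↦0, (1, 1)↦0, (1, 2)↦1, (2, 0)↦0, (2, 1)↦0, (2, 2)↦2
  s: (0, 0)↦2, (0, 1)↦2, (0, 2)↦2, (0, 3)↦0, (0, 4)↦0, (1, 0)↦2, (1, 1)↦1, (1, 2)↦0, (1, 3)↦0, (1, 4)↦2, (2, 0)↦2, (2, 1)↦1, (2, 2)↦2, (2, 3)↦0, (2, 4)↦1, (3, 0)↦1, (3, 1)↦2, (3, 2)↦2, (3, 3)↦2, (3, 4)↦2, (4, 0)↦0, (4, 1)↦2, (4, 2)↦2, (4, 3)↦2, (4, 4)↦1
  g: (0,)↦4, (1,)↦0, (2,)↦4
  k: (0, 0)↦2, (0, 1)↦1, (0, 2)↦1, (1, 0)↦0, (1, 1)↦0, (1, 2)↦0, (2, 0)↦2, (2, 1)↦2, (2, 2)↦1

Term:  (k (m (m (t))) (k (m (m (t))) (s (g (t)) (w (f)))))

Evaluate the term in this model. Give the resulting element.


value = 2

  t = 2
  (m (t)) = m(2,) = 1
  (m (m (t))) = m(1,) = 2
  t = 2
  (m (t)) = m(2,) = 1
  (m (m (t))) = m(1,) = 2
  t = 2
  (g (t)) = g(2,) = 4
  f = 2
  (w (f)) = w(2,) = 2
  (s (g (t)) (w (f))) = s(4, 2) = 2
  (k (m (m (t))) (s (g (t)) (w (f)))) = k(2, 2) = 1
  (k (m (m (t))) (k (m (m (t))) (s (g (t)) (w (f))))) = k(2, 1) = 2


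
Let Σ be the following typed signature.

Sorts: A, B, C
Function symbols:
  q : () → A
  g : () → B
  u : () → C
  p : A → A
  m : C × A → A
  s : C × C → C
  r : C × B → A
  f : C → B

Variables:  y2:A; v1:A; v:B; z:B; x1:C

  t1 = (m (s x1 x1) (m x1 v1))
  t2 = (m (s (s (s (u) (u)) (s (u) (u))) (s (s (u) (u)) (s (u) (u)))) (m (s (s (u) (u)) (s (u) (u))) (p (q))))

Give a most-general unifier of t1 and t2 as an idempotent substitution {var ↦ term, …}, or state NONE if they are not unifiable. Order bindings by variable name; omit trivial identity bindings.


{v1 ↦ (p (q)), x1 ↦ (s (s (u) (u)) (s (u) (u)))}


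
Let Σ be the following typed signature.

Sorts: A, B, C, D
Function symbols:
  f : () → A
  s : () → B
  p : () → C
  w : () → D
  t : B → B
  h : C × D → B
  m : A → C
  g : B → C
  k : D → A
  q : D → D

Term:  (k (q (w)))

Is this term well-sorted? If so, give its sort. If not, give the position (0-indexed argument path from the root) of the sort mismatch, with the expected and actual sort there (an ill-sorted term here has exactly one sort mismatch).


    (w) : D
  (q (w)) : D
(k (q (w))) : A

well-sorted; sort = A


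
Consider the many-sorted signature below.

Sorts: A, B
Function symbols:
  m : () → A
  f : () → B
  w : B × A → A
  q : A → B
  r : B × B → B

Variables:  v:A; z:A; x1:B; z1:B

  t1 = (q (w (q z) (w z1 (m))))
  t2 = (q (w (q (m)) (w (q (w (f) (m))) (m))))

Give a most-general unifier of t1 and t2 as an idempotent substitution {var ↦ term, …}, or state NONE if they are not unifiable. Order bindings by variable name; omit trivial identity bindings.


{z ↦ (m), z1 ↦ (q (w (f) (m)))}


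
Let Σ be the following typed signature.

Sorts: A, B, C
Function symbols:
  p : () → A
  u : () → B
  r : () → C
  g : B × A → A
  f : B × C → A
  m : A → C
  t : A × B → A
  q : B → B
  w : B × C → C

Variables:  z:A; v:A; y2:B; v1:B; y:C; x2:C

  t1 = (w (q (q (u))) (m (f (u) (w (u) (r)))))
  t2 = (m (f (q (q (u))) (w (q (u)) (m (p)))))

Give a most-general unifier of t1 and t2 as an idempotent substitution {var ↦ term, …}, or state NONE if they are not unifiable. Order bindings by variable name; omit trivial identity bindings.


NONE (not unifiable)

head clash or occurs-check failure — not unifiable


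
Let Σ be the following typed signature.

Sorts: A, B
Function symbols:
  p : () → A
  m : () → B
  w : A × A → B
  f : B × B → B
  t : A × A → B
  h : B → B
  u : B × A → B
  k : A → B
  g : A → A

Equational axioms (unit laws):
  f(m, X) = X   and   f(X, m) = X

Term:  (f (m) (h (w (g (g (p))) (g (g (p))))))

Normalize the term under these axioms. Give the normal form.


1. (f (m) (h (w (g (g (p))) (g (g (p))))))  →  (h (w (g (g (p))) (g (g (p)))))

normal form = (h (w (g (g (p))) (g (g (p)))))


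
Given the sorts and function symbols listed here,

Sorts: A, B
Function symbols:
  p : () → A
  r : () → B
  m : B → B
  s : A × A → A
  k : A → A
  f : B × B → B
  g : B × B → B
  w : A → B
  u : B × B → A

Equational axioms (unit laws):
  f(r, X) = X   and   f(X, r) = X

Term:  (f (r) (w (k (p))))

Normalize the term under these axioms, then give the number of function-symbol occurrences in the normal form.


size = 3

1. (f (r) (w (k (p))))  →  (w (k (p)))
normal form: (w (k (p)))


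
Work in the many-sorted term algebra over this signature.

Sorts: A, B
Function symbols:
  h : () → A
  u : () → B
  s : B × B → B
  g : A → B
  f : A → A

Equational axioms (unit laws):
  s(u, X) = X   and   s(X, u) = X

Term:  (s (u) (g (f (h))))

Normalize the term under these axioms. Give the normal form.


1. (s (u) (g (f (h))))  →  (g (f (h)))

normal form = (g (f (h)))


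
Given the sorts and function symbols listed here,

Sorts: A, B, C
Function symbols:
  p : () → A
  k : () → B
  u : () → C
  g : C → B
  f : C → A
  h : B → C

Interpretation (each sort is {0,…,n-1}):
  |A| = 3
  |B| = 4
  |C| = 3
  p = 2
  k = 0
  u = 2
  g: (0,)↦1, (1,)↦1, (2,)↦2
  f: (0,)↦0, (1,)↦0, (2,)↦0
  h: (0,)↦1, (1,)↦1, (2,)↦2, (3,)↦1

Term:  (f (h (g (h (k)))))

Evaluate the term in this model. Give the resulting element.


  k = 0
  (h (k)) = h(0,) = 1
  (g (h (k))) = g(1,) = 1
  (h (g (h (k)))) = h(1,) = 1
  (f (h (g (h (k))))) = f(1,) = 0

value = 0


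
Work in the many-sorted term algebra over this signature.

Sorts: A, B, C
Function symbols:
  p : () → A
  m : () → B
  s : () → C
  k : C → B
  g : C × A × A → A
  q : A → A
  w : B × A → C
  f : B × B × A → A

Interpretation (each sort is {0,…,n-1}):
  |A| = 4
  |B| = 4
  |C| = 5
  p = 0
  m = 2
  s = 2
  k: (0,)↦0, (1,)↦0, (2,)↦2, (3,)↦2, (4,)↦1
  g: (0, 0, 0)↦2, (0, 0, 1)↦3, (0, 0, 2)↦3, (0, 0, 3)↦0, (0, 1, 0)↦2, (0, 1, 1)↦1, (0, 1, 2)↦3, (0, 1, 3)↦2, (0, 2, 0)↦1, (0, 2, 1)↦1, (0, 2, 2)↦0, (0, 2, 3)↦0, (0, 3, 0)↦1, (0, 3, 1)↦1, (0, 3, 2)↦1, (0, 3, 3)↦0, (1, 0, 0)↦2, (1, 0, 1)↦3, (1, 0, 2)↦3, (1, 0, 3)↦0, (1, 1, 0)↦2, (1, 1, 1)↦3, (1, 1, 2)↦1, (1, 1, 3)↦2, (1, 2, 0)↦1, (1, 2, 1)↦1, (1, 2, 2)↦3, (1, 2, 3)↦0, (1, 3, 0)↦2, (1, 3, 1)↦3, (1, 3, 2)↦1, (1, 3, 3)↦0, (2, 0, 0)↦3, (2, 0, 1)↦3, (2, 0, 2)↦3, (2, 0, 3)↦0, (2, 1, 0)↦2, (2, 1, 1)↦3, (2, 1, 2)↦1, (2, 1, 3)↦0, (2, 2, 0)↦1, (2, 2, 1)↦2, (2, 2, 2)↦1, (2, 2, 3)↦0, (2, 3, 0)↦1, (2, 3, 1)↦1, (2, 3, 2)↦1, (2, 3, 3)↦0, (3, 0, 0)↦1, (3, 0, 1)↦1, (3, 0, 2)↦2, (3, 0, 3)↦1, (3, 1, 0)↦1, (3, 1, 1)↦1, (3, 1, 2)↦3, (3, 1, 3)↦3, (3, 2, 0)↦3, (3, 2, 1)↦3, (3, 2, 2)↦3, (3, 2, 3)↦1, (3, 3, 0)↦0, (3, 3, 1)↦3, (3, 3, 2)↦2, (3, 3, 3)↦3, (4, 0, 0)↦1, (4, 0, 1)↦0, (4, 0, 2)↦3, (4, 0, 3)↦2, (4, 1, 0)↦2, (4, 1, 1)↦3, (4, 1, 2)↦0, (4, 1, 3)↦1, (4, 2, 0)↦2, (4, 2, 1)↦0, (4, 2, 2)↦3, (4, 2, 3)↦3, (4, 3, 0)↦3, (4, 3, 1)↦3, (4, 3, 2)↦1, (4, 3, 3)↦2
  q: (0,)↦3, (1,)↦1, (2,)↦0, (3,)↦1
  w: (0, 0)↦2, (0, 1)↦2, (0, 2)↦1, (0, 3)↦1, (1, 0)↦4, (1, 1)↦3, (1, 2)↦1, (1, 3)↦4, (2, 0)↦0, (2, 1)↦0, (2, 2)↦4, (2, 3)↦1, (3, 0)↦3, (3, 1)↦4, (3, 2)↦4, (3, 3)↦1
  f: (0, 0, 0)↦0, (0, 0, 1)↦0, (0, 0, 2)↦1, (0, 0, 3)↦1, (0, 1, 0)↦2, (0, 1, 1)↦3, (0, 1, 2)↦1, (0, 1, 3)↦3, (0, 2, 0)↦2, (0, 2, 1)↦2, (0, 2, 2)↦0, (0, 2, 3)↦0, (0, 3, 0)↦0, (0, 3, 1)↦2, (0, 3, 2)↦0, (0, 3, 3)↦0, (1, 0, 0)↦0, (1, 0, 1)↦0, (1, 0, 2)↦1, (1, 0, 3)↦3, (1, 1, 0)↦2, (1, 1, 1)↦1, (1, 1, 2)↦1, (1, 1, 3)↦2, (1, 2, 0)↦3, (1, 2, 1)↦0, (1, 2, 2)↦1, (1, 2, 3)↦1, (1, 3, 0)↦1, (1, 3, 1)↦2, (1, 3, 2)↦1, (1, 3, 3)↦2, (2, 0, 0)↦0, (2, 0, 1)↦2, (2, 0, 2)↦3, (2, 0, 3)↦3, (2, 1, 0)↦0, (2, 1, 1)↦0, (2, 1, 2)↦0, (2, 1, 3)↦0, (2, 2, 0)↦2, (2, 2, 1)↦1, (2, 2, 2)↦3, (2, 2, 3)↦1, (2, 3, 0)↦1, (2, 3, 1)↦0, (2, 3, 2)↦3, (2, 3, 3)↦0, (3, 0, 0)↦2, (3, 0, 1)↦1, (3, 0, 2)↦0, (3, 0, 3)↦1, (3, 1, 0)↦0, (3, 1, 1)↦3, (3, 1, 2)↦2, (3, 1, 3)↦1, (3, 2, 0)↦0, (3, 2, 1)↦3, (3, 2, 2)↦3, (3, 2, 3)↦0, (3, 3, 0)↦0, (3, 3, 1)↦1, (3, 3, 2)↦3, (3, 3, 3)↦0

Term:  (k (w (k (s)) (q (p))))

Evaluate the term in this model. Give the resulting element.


value = 0

  s = 2
  (k (s)) = k(2,) = 2
  p = 0
  (q (p)) = q(0,) = 3
  (w (k (s)) (q (p))) = w(2, 3) = 1
  (k (w (k (s)) (q (p)))) = k(1,) = 0


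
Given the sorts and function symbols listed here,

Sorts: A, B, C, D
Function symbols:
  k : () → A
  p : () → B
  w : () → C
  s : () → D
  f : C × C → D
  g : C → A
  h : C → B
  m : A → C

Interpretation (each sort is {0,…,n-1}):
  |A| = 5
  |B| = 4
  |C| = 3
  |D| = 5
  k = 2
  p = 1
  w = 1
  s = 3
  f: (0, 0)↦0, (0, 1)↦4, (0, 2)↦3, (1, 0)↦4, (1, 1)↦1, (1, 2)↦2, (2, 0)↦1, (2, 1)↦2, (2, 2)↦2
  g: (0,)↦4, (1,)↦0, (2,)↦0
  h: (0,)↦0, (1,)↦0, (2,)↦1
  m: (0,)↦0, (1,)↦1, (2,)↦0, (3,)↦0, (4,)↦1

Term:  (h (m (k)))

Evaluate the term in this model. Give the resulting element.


  k = 2
  (m (k)) = m(2,) = 0
  (h (m (k))) = h(0,) = 0

value = 0
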